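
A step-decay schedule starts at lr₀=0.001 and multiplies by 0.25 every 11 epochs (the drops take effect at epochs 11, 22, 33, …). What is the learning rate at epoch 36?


n_drops = ⌊36/11⌋ = 3
lr = 0.001·0.25^3 = 0.001·0.015625 = 0.000015625

0.000015625


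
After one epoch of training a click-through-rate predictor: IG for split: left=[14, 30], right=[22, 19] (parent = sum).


Parent = [36, 49], H_parent = 0.9831
H_left = 0.9024 (n=44), H_right = 0.9961 (n=41)
H_children = (44/85)·0.9024 + (41/85)·0.9961 = 0.9476
IG = 0.9831 - 0.9476 = 0.0355

0.0355


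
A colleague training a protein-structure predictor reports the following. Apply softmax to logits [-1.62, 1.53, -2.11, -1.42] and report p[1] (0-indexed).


Exponentials: e^-1.62=0.1979, e^1.53=4.6182, e^-2.11=0.1212, e^-1.42=0.2417
Sum = 5.179
Softmax = [0.0382, 0.8917, 0.0234, 0.0467]
p[1] = 4.6182/5.179 = 0.8917

0.8917


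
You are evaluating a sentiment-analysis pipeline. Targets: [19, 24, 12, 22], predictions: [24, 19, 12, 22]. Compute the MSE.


Squared errors: (19-24)²=25, (24-19)²=25, (12-12)²=0, (22-22)²=0
Sum = 50
MSE = 50/4 = 25/2

25/2


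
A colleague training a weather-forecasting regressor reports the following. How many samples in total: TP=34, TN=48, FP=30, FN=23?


Total = TP + TN + FP + FN
= 34 + 48 + 30 + 23
= 135
(Predicted positive: 64, predicted negative: 71)

135


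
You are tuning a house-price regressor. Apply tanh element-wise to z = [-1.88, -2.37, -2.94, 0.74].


tanh(-1.88) = -0.9545
tanh(-2.37) = -0.9827
tanh(-2.94) = -0.9944
tanh(0.74) = 0.6291
result = [-0.9545, -0.9827, -0.9944, 0.6291]

[-0.9545, -0.9827, -0.9944, 0.6291]


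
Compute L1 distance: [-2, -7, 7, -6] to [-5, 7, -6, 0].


d = |-2+ 5| + |-7-7| + |7+ 6| + |-6-0|
  = 3 + 14 + 13 + 6
  = 36

36


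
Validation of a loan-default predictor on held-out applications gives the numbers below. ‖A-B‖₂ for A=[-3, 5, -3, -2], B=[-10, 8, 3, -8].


d = √((-3+ 10)² + (5-8)² + (-3-3)² + (-2+ 8)²)
  = √(49 + 9 + 36 + 36)
  = √130 = 11.4018

11.4018


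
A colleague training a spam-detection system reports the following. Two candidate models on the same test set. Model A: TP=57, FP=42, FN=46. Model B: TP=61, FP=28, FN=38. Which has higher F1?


Model A: P=57/99=0.5758, R=57/103=0.5534, F1=2PR/(P+R)=2TP/(2TP+FP+FN)=114/202=0.5644
Model B: P=61/89=0.6854, R=61/99=0.6162, F1=2PR/(P+R)=2TP/(2TP+FP+FN)=122/188=0.6489
0.5644 < 0.6489 → Model B

Model B


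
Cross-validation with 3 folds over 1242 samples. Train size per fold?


Fold size = 1242/3 = 414
Training per fold = 1242 - 414 = 828

828


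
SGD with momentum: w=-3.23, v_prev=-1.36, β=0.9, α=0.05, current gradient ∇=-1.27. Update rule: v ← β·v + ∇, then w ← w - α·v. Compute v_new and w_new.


v_new = 0.9·-1.36 - 1.27 = -1.224 - 1.27 = -2.494
w_new = -3.23 - 0.05·-2.494 = -3.23 + 0.1247 = -3.1053

v_new=-2.494, w_new=-3.1053


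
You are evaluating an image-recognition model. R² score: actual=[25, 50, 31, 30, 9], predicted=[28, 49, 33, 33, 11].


ȳ = 29
SS_res = Σ(y-ŷ)² = 27
SS_tot = Σ(y-ȳ)² = 862
R² = 1 - SS_res/SS_tot = 1 - 0.0313 = 0.9687

0.9687


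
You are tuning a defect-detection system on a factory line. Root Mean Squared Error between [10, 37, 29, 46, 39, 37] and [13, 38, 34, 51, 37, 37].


MSE = 64/6 = 10.6667
RMSE = √(64/6) = 3.266

3.266


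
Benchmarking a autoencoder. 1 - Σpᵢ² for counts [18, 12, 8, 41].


Probabilities: [18/79, 12/79, 8/79, 41/79] ≈ [0.2278, 0.1519, 0.1013, 0.519]
Σpᵢ² = (324 + 144 + 64 + 1681)/79² = 2213/6241
Gini = 1 - Σpᵢ² = 1 - 2213/6241 = 0.6454

0.6454


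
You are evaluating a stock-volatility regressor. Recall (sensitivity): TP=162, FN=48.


Recall = TP/(TP+FN)
= 162/(162+48)
= 162/210 = 77.14%

77.14%


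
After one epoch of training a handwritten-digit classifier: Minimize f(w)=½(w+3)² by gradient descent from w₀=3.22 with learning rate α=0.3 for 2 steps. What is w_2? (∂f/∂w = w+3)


step 1: grad = 3.22+3 = 6.22; w = 3.22 - 0.3·(6.22) = 1.354
step 2: grad = 1.354+3 = 4.354; w = 1.354 - 0.3·(4.354) = 0.0478

0.0478


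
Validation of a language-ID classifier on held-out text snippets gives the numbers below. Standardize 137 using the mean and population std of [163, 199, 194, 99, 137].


μ = 158.4, σ = 37.2108
z = (137 - 158.4)/37.2108 = -0.5751

-0.5751


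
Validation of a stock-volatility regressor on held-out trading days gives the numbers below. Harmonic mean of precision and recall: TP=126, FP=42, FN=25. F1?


Precision = 126/168 = 0.75
Recall = 126/151 = 0.8344
F1 = 2·P·R/(P+R) = 2·TP/(2·TP+FP+FN) = 252/(252+42+25) = 252/319 = 0.79

0.79


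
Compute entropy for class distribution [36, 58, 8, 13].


Probabilities: [36/115, 58/115, 8/115, 13/115] ≈ [0.313, 0.5043, 0.0696, 0.113]
H = -((36/115)·log₂(36/115) + (58/115)·log₂(58/115) + (8/115)·log₂(8/115) + (13/115)·log₂(13/115))
  = 1.6456 bits

1.6456 bits


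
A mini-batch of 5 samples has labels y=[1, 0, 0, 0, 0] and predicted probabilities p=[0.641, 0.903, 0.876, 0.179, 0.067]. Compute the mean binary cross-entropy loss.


L[0] = -ln(0.641) = 0.4447
L[1] = -ln(1-0.903) = -ln(0.097) = 2.333
L[2] = -ln(1-0.876) = -ln(0.124) = 2.0875
L[3] = -ln(1-0.179) = -ln(0.821) = 0.1972
L[4] = -ln(1-0.067) = -ln(0.933) = 0.0694
mean = (0.4447 + 2.333 + 2.0875 + 0.1972 + 0.0694)/5 = 1.0264

1.0264


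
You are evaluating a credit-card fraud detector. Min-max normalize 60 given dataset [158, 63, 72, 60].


min=60, max=158
(60-60)/(158-60) = 0/98 = 0.0

0.0


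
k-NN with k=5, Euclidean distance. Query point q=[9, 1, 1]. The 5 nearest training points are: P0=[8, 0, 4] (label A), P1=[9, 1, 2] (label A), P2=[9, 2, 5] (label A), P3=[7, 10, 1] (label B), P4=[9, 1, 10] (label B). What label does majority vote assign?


d(q,P0) = 3.3166  (label A)
d(q,P1) = 1.0  (label A)
d(q,P2) = 4.1231  (label A)
d(q,P3) = 9.2195  (label B)
d(q,P4) = 9.0  (label B)
Votes: A=3, B=2
Majority → A

A


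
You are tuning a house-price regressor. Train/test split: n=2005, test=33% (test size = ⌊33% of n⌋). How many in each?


Test = ⌊2005·33/100⌋ = 661
Train = 2005 - 661 = 1344

Train: 1344, Test: 661


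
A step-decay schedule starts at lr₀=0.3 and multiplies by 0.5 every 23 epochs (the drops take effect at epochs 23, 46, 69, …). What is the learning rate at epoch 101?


n_drops = ⌊101/23⌋ = 4
lr = 0.3·0.5^4 = 0.3·0.0625 = 0.01875

0.01875


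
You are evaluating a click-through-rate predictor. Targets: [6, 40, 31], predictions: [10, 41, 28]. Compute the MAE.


Absolute errors: |6-10|=4, |40-41|=1, |31-28|=3
Sum = 8
MAE = 8/3 = 8/3

8/3


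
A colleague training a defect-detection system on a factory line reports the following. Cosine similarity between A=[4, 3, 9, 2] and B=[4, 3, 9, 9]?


A·B = 4·4 + 3·3 + 9·9 + 2·9 = 124
‖A‖ = √110 = 10.4881, ‖B‖ = √187 = 13.6748
cos = 124/(√110·√187) = 124/√20570 = 0.8646

0.8646


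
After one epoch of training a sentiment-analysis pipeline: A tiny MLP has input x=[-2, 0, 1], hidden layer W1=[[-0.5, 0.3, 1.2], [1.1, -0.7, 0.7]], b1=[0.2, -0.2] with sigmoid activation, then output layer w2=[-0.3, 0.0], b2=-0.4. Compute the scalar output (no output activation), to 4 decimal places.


z1[0] = (-0.5)·(-2) + (0.3)·(0) + (1.2)·(1) + 0.2 = 2.4
z1[1] = (1.1)·(-2) + (-0.7)·(0) + (0.7)·(1) - 0.2 = -1.7
h = sigmoid(z1) = [0.9168, 0.1545]
output = (-0.3)·(0.9168) + (0.0)·(0.1545) - 0.4 = -0.675

-0.675


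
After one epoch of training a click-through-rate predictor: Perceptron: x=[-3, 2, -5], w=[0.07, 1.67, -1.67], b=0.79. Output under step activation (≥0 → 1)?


z = (-3)·(0.07) + (2)·(1.67) + (-5)·(-1.67) + 0.79
  = 12.27
step(z) = 1 (z≥0)

1


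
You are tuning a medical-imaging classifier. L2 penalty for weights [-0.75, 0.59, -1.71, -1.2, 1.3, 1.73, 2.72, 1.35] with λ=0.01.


‖w‖₂² = (-0.75)² + (0.59)² + (-1.71)² + (-1.2)² + (1.3)² + (1.73)² + (2.72)² + (1.35)²
     = 0.5625 + 0.3481 + 2.9241 + 1.44 + 1.69 + 2.9929 + 7.3984 + 1.8225
     = 19.1785
λ·‖w‖₂² = 0.01·19.1785 = 0.191785

0.191785


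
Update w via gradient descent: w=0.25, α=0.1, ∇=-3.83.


w_new = w - α·∇
= 0.25 - 0.1·-3.83
= 0.25 + 0.383
= 0.633

0.633


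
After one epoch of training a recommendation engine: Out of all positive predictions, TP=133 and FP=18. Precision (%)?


Precision = TP/(TP+FP)
= 133/(133+18)
= 133/151 = 88.08%

88.08%


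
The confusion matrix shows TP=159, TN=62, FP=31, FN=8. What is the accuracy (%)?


Accuracy = (TP+TN)/(TP+TN+FP+FN)
= (159+62)/(260)
= 221/260 = 85.0%

85.0%


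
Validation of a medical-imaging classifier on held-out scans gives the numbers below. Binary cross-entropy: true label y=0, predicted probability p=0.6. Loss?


BCE = -[y·ln(p) + (1-y)·ln(1-p)]
= -0 - 1·ln(1-0.6)
= -ln(0.4) = 0.9163

0.9163


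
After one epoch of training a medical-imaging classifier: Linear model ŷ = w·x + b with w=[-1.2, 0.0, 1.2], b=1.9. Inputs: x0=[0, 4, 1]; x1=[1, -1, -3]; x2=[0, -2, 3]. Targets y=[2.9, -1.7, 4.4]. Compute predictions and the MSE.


ŷ0 = (-1.2)·(0) + (0.0)·(4) + (1.2)·(1) + 1.9 = 3.1
ŷ1 = (-1.2)·(1) + (0.0)·(-1) + (1.2)·(-3) + 1.9 = -2.9
ŷ2 = (-1.2)·(0) + (0.0)·(-2) + (1.2)·(3) + 1.9 = 5.5
errors² = [0.04, 1.44, 1.21]
MSE = 2.6900/3 = 0.8967

0.8967


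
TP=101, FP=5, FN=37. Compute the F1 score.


Precision = 101/106 = 0.9528
Recall = 101/138 = 0.7319
F1 = 2·P·R/(P+R) = 2·TP/(2·TP+FP+FN) = 202/(202+5+37) = 202/244 = 0.8279

0.8279


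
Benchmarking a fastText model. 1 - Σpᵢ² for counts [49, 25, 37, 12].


Probabilities: [49/123, 25/123, 37/123, 12/123] ≈ [0.3984, 0.2033, 0.3008, 0.0976]
Σpᵢ² = (2401 + 625 + 1369 + 144)/123² = 4539/15129
Gini = 1 - Σpᵢ² = 1 - 4539/15129 = 0.7

0.7


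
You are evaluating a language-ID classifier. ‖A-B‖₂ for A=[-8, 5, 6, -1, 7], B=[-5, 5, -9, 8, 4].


d = √((-8+ 5)² + (5-5)² + (6+ 9)² + (-1-8)² + (7-4)²)
  = √(9 + 0 + 225 + 81 + 9)
  = √324 = 18.0

18.0


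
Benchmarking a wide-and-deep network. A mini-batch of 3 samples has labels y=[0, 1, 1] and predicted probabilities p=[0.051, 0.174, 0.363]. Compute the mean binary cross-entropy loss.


L[0] = -ln(1-0.051) = -ln(0.949) = 0.0523
L[1] = -ln(0.174) = 1.7487
L[2] = -ln(0.363) = 1.0134
mean = (0.0523 + 1.7487 + 1.0134)/3 = 0.9381

0.9381


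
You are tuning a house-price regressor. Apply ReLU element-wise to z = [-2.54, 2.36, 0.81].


ReLU(-2.54) = max(0, -2.54) = 0.0
ReLU(2.36) = max(0, 2.36) = 2.36
ReLU(0.81) = max(0, 0.81) = 0.81
result = [0.0, 2.36, 0.81]

[0.0, 2.36, 0.81]


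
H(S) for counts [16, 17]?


Probabilities: [16/33, 17/33] ≈ [0.4848, 0.5152]
H = -((16/33)·log₂(16/33) + (17/33)·log₂(17/33))
  = 0.9993 bits

0.9993 bits


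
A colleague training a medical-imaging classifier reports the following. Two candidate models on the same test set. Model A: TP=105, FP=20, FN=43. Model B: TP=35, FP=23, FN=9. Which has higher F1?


Model A: P=105/125=0.84, R=105/148=0.7095, F1=2PR/(P+R)=2TP/(2TP+FP+FN)=210/273=0.7692
Model B: P=35/58=0.6034, R=35/44=0.7955, F1=2PR/(P+R)=2TP/(2TP+FP+FN)=70/102=0.6863
0.7692 > 0.6863 → Model A

Model A


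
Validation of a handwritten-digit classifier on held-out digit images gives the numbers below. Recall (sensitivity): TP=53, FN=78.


Recall = TP/(TP+FN)
= 53/(53+78)
= 53/131 = 40.46%

40.46%


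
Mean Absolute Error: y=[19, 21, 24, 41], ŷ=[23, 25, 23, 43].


Absolute errors: |19-23|=4, |21-25|=4, |24-23|=1, |41-43|=2
Sum = 11
MAE = 11/4 = 11/4

11/4


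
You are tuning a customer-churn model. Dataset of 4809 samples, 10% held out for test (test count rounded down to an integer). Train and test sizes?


Test = ⌊4809·10/100⌋ = 480
Train = 4809 - 480 = 4329

Train: 4329, Test: 480


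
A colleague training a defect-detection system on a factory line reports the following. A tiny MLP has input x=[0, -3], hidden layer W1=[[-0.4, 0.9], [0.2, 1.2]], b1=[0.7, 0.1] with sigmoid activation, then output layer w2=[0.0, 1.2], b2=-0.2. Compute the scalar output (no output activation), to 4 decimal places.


z1[0] = (-0.4)·(0) + (0.9)·(-3) + 0.7 = -2.0
z1[1] = (0.2)·(0) + (1.2)·(-3) + 0.1 = -3.5
h = sigmoid(z1) = [0.1192, 0.0293]
output = (0.0)·(0.1192) + (1.2)·(0.0293) - 0.2 = -0.1648

-0.1648


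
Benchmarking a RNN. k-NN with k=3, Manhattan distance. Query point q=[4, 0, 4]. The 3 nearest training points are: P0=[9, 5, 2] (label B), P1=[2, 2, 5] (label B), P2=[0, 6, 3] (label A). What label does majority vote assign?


d(q,P0) = 12  (label B)
d(q,P1) = 5  (label B)
d(q,P2) = 11  (label A)
Votes: A=1, B=2
Majority → B

B


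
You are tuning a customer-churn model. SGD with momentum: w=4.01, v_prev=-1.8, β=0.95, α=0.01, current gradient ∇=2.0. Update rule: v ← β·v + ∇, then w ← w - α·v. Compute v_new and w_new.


v_new = 0.95·-1.8 + 2.0 = -1.71 + 2.0 = 0.29
w_new = 4.01 - 0.01·0.29 = 4.01 - 0.0029 = 4.0071

v_new=0.29, w_new=4.0071


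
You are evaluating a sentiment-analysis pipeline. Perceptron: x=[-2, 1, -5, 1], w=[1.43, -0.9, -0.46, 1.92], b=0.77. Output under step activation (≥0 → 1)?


z = (-2)·(1.43) + (1)·(-0.9) + (-5)·(-0.46) + (1)·(1.92) + 0.77
  = 1.23
step(z) = 1 (z≥0)

1


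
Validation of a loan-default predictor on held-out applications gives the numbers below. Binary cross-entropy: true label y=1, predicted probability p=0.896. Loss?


BCE = -[y·ln(p) + (1-y)·ln(1-p)]
= -1·ln(0.896) - 0
= -ln(0.896) = 0.1098

0.1098


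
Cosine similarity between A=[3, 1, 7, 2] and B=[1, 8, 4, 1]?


A·B = 3·1 + 1·8 + 7·4 + 2·1 = 41
‖A‖ = √63 = 7.9373, ‖B‖ = √82 = 9.0554
cos = 41/(√63·√82) = 41/√5166 = 0.5704

0.5704


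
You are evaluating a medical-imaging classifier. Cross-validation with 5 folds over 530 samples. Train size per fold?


Fold size = 530/5 = 106
Training per fold = 530 - 106 = 424

424


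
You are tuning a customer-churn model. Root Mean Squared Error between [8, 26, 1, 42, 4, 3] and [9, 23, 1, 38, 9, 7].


MSE = 67/6 = 11.1667
RMSE = √(67/6) = 3.3417

3.3417


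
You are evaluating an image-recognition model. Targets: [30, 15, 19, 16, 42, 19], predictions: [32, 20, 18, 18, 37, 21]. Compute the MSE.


Squared errors: (30-32)²=4, (15-20)²=25, (19-18)²=1, (16-18)²=4, (42-37)²=25, (19-21)²=4
Sum = 63
MSE = 63/6 = 21/2

21/2


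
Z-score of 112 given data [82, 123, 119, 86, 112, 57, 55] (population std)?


μ = 90.5714, σ = 26.2017
z = (112 - 90.5714)/26.2017 = 0.8178

0.8178


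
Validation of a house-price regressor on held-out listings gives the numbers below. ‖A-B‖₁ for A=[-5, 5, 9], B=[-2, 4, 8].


d = |-5+ 2| + |5-4| + |9-8|
  = 3 + 1 + 1
  = 5

5


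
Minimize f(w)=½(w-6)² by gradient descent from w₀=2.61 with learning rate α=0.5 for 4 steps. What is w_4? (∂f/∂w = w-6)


step 1: grad = 2.61-6 = -3.39; w = 2.61 - 0.5·(-3.39) = 4.305
step 2: grad = 4.305-6 = -1.695; w = 4.305 - 0.5·(-1.695) = 5.1525
step 3: grad = 5.1525-6 = -0.8475; w = 5.1525 - 0.5·(-0.8475) = 5.57625
step 4: grad = 5.57625-6 = -0.42375; w = 5.57625 - 0.5·(-0.42375) = 5.788125

5.788125


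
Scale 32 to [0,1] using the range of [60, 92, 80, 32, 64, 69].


min=32, max=92
(32-32)/(92-32) = 0/60 = 0.0

0.0


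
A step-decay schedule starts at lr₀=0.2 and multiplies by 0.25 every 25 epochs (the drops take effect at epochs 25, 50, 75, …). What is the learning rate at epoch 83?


n_drops = ⌊83/25⌋ = 3
lr = 0.2·0.25^3 = 0.2·0.015625 = 0.003125

0.003125


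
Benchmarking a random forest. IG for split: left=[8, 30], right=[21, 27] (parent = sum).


Parent = [29, 57], H_parent = 0.9221
H_left = 0.7425 (n=38), H_right = 0.9887 (n=48)
H_children = (38/86)·0.7425 + (48/86)·0.9887 = 0.8799
IG = 0.9221 - 0.8799 = 0.0422

0.0422


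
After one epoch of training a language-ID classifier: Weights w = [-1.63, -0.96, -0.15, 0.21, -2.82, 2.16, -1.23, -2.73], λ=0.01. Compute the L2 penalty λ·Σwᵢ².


‖w‖₂² = (-1.63)² + (-0.96)² + (-0.15)² + (0.21)² + (-2.82)² + (2.16)² + (-1.23)² + (-2.73)²
     = 2.6569 + 0.9216 + 0.0225 + 0.0441 + 7.9524 + 4.6656 + 1.5129 + 7.4529
     = 25.2289
λ·‖w‖₂² = 0.01·25.2289 = 0.252289

0.252289


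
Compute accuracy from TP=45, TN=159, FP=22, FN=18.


Accuracy = (TP+TN)/(TP+TN+FP+FN)
= (45+159)/(244)
= 204/244 = 83.61%

83.61%


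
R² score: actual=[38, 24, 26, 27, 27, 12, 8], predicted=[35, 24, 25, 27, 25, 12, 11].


ȳ = 23.1429
SS_res = Σ(y-ŷ)² = 23
SS_tot = Σ(y-ȳ)² = 612.86
R² = 1 - SS_res/SS_tot = 1 - 0.0375 = 0.9625

0.9625


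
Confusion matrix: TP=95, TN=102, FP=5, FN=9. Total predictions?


Total = TP + TN + FP + FN
= 95 + 102 + 5 + 9
= 211
(Predicted positive: 100, predicted negative: 111)

211


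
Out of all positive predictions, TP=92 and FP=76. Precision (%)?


Precision = TP/(TP+FP)
= 92/(92+76)
= 92/168 = 54.76%

54.76%


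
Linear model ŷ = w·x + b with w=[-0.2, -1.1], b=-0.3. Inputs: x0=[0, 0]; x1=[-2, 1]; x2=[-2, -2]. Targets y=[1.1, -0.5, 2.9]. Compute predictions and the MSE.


ŷ0 = (-0.2)·(0) + (-1.1)·(0) - 0.3 = -0.3
ŷ1 = (-0.2)·(-2) + (-1.1)·(1) - 0.3 = -1.0
ŷ2 = (-0.2)·(-2) + (-1.1)·(-2) - 0.3 = 2.3
errors² = [1.96, 0.25, 0.36]
MSE = 2.5700/3 = 0.8567

0.8567


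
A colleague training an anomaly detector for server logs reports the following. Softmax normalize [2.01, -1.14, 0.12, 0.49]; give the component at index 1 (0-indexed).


Exponentials: e^2.01=7.4633, e^-1.14=0.3198, e^0.12=1.1275, e^0.49=1.6323
Sum = 10.5429
Softmax = [0.7079, 0.0303, 0.1069, 0.1548]
p[1] = 0.3198/10.5429 = 0.0303

0.0303


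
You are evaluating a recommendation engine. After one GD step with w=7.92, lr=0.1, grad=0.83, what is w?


w_new = w - α·∇
= 7.92 - 0.1·0.83
= 7.92 - 0.083
= 7.837

7.837


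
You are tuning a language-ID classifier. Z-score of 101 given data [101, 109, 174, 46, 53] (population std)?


μ = 96.6, σ = 46.0982
z = (101 - 96.6)/46.0982 = 0.0954

0.0954


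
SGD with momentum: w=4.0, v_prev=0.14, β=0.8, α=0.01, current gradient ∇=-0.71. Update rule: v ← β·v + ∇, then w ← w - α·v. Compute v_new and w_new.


v_new = 0.8·0.14 - 0.71 = 0.112 - 0.71 = -0.598
w_new = 4.0 - 0.01·-0.598 = 4.0 + 0.00598 = 4.00598

v_new=-0.598, w_new=4.00598


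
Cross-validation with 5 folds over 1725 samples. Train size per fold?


Fold size = 1725/5 = 345
Training per fold = 1725 - 345 = 1380

1380


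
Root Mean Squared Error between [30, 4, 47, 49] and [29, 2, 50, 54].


MSE = 39/4 = 9.75
RMSE = √(39/4) = 3.1225

3.1225


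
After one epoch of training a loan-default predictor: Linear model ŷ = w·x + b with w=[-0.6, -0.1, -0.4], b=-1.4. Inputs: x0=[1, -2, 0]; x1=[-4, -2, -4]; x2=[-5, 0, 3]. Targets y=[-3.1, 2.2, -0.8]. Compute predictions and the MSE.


ŷ0 = (-0.6)·(1) + (-0.1)·(-2) + (-0.4)·(0) - 1.4 = -1.8
ŷ1 = (-0.6)·(-4) + (-0.1)·(-2) + (-0.4)·(-4) - 1.4 = 2.8
ŷ2 = (-0.6)·(-5) + (-0.1)·(0) + (-0.4)·(3) - 1.4 = 0.4
errors² = [1.69, 0.36, 1.44]
MSE = 3.4900/3 = 1.1633

1.1633


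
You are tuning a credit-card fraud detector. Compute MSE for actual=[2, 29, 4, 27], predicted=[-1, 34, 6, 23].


Squared errors: (2+ 1)²=9, (29-34)²=25, (4-6)²=4, (27-23)²=16
Sum = 54
MSE = 54/4 = 27/2

27/2


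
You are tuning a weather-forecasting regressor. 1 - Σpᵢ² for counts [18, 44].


Probabilities: [18/62, 44/62] ≈ [0.2903, 0.7097]
Σpᵢ² = (324 + 1936)/62² = 2260/3844
Gini = 1 - Σpᵢ² = 1 - 2260/3844 = 0.4121

0.4121


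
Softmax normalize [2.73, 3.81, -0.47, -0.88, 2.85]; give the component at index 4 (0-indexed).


Exponentials: e^2.73=15.3329, e^3.81=45.1504, e^-0.47=0.625, e^-0.88=0.4148, e^2.85=17.2878
Sum = 78.8109
Softmax = [0.1946, 0.5729, 0.0079, 0.0053, 0.2194]
p[4] = 17.2878/78.8109 = 0.2194

0.2194


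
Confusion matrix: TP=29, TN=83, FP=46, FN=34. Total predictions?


Total = TP + TN + FP + FN
= 29 + 83 + 46 + 34
= 192
(Predicted positive: 75, predicted negative: 117)

192


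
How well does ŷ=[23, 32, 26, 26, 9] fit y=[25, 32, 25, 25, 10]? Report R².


ȳ = 23.4
SS_res = Σ(y-ŷ)² = 7
SS_tot = Σ(y-ȳ)² = 261.2
R² = 1 - SS_res/SS_tot = 1 - 0.0268 = 0.9732

0.9732


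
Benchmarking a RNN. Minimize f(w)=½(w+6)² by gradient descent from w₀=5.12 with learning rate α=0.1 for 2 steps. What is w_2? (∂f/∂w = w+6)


step 1: grad = 5.12+6 = 11.12; w = 5.12 - 0.1·(11.12) = 4.008
step 2: grad = 4.008+6 = 10.008; w = 4.008 - 0.1·(10.008) = 3.0072

3.0072


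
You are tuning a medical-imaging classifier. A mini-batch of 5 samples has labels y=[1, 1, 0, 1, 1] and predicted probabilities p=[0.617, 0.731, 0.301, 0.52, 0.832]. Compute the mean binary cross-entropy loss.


L[0] = -ln(0.617) = 0.4829
L[1] = -ln(0.731) = 0.3133
L[2] = -ln(1-0.301) = -ln(0.699) = 0.3581
L[3] = -ln(0.52) = 0.6539
L[4] = -ln(0.832) = 0.1839
mean = (0.4829 + 0.3133 + 0.3581 + 0.6539 + 0.1839)/5 = 0.3984

0.3984


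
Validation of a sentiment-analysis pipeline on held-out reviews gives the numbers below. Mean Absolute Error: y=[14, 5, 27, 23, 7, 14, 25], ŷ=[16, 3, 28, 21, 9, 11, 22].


Absolute errors: |14-16|=2, |5-3|=2, |27-28|=1, |23-21|=2, |7-9|=2, |14-11|=3, |25-22|=3
Sum = 15
MAE = 15/7 = 15/7

15/7


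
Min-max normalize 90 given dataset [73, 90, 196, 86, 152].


min=73, max=196
(90-73)/(196-73) = 17/123 = 0.1382

0.1382


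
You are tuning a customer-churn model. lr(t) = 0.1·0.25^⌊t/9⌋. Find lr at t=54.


n_drops = ⌊54/9⌋ = 6
lr = 0.1·0.25^6 = 0.1·0.000244140625 = 0.0000244140625

0.0000244140625


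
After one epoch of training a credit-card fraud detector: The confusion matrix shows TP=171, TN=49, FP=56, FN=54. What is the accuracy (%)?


Accuracy = (TP+TN)/(TP+TN+FP+FN)
= (171+49)/(330)
= 220/330 = 66.67%

66.67%


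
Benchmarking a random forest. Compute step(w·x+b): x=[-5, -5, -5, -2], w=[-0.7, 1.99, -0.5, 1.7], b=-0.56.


z = (-5)·(-0.7) + (-5)·(1.99) + (-5)·(-0.5) + (-2)·(1.7) - 0.56
  = -7.91
step(z) = 0 (z<0)

0


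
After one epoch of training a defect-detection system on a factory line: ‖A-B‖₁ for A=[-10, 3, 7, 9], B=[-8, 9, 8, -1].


d = |-10+ 8| + |3-9| + |7-8| + |9+ 1|
  = 2 + 6 + 1 + 10
  = 19

19


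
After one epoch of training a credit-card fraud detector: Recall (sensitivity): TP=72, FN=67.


Recall = TP/(TP+FN)
= 72/(72+67)
= 72/139 = 51.8%

51.8%


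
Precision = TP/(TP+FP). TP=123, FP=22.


Precision = TP/(TP+FP)
= 123/(123+22)
= 123/145 = 84.83%

84.83%


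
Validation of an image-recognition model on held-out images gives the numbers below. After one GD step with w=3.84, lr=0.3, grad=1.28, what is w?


w_new = w - α·∇
= 3.84 - 0.3·1.28
= 3.84 - 0.384
= 3.456

3.456


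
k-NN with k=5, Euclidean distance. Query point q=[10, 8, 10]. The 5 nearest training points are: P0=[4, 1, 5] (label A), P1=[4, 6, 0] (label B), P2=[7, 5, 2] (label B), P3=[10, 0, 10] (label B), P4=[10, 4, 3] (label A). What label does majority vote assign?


d(q,P0) = 10.4881  (label A)
d(q,P1) = 11.8322  (label B)
d(q,P2) = 9.0554  (label B)
d(q,P3) = 8.0  (label B)
d(q,P4) = 8.0623  (label A)
Votes: A=2, B=3
Majority → B

B


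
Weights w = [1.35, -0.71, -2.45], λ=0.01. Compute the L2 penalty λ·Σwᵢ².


‖w‖₂² = (1.35)² + (-0.71)² + (-2.45)²
     = 1.8225 + 0.5041 + 6.0025
     = 8.3291
λ·‖w‖₂² = 0.01·8.3291 = 0.083291

0.083291


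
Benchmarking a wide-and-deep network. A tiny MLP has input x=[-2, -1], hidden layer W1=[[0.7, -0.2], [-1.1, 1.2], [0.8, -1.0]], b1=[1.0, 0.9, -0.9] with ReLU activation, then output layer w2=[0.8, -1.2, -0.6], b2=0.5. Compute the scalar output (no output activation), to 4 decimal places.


z1[0] = (0.7)·(-2) + (-0.2)·(-1) + 1.0 = -0.2
z1[1] = (-1.1)·(-2) + (1.2)·(-1) + 0.9 = 1.9
z1[2] = (0.8)·(-2) + (-1.0)·(-1) - 0.9 = -1.5
h = ReLU(z1) = [0.0, 1.9, 0.0]
output = (0.8)·(0.0) + (-1.2)·(1.9) + (-0.6)·(0.0) + 0.5 = -1.78

-1.78


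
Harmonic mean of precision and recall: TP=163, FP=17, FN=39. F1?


Precision = 163/180 = 0.9056
Recall = 163/202 = 0.8069
F1 = 2·P·R/(P+R) = 2·TP/(2·TP+FP+FN) = 326/(326+17+39) = 326/382 = 0.8534

0.8534


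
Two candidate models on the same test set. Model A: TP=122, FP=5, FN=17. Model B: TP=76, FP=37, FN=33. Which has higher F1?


Model A: P=122/127=0.9606, R=122/139=0.8777, F1=2PR/(P+R)=2TP/(2TP+FP+FN)=244/266=0.9173
Model B: P=76/113=0.6726, R=76/109=0.6972, F1=2PR/(P+R)=2TP/(2TP+FP+FN)=152/222=0.6847
0.9173 > 0.6847 → Model A

Model A


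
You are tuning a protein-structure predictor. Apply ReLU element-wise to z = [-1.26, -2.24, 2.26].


ReLU(-1.26) = max(0, -1.26) = 0.0
ReLU(-2.24) = max(0, -2.24) = 0.0
ReLU(2.26) = max(0, 2.26) = 2.26
result = [0.0, 0.0, 2.26]

[0.0, 0.0, 2.26]


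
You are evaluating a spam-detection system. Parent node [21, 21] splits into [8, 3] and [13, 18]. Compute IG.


Parent = [21, 21], H_parent = 1
H_left = 0.8454 (n=11), H_right = 0.9812 (n=31)
H_children = (11/42)·0.8454 + (31/42)·0.9812 = 0.9456
IG = 1 - 0.9456 = 0.0544

0.0544


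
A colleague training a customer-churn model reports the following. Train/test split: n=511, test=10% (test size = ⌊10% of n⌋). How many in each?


Test = ⌊511·10/100⌋ = 51
Train = 511 - 51 = 460

Train: 460, Test: 51


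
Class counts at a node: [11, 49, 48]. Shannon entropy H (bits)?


Probabilities: [11/108, 49/108, 48/108] ≈ [0.1019, 0.4537, 0.4444]
H = -((11/108)·log₂(11/108) + (49/108)·log₂(49/108) + (48/108)·log₂(48/108))
  = 1.3729 bits

1.3729 bits


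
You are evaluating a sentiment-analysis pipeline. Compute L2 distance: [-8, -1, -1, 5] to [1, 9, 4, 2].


d = √((-8-1)² + (-1-9)² + (-1-4)² + (5-2)²)
  = √(81 + 100 + 25 + 9)
  = √215 = 14.6629

14.6629


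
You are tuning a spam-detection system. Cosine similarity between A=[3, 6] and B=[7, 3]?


A·B = 3·7 + 6·3 = 39
‖A‖ = √45 = 6.7082, ‖B‖ = √58 = 7.6158
cos = 39/(√45·√58) = 39/√2610 = 0.7634

0.7634


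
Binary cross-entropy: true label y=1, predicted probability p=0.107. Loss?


BCE = -[y·ln(p) + (1-y)·ln(1-p)]
= -1·ln(0.107) - 0
= -ln(0.107) = 2.2349

2.2349


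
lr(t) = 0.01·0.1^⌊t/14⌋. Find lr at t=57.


n_drops = ⌊57/14⌋ = 4
lr = 0.01·0.1^4 = 0.01·0.0001 = 0.000001

0.000001


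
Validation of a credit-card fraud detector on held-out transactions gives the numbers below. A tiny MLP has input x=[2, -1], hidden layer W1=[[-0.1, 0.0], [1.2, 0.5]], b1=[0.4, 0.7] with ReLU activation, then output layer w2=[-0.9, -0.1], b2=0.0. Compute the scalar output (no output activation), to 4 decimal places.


z1[0] = (-0.1)·(2) + (0.0)·(-1) + 0.4 = 0.2
z1[1] = (1.2)·(2) + (0.5)·(-1) + 0.7 = 2.6
h = ReLU(z1) = [0.2, 2.6]
output = (-0.9)·(0.2) + (-0.1)·(2.6) + 0.0 = -0.44

-0.44


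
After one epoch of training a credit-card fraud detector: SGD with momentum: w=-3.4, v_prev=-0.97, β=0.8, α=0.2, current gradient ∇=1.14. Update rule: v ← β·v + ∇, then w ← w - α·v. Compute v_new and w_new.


v_new = 0.8·-0.97 + 1.14 = -0.776 + 1.14 = 0.364
w_new = -3.4 - 0.2·0.364 = -3.4 - 0.0728 = -3.4728

v_new=0.364, w_new=-3.4728


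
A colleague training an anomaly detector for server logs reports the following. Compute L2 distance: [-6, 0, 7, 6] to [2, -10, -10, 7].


d = √((-6-2)² + (0+ 10)² + (7+ 10)² + (6-7)²)
  = √(64 + 100 + 289 + 1)
  = √454 = 21.3073

21.3073


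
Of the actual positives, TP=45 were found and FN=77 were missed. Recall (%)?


Recall = TP/(TP+FN)
= 45/(45+77)
= 45/122 = 36.89%

36.89%


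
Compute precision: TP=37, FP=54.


Precision = TP/(TP+FP)
= 37/(37+54)
= 37/91 = 40.66%

40.66%


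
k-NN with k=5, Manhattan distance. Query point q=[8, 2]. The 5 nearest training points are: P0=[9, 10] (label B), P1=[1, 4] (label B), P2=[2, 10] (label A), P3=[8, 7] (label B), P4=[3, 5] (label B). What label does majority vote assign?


d(q,P0) = 9  (label B)
d(q,P1) = 9  (label B)
d(q,P2) = 14  (label A)
d(q,P3) = 5  (label B)
d(q,P4) = 8  (label B)
Votes: A=1, B=4
Majority → B

B


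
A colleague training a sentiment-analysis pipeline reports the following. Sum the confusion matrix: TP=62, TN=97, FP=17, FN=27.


Total = TP + TN + FP + FN
= 62 + 97 + 17 + 27
= 203
(Predicted positive: 79, predicted negative: 124)

203


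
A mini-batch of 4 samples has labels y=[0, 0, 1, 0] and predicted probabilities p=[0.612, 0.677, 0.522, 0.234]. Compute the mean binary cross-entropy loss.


L[0] = -ln(1-0.612) = -ln(0.388) = 0.9467
L[1] = -ln(1-0.677) = -ln(0.323) = 1.1301
L[2] = -ln(0.522) = 0.6501
L[3] = -ln(1-0.234) = -ln(0.766) = 0.2666
mean = (0.9467 + 1.1301 + 0.6501 + 0.2666)/4 = 0.7484

0.7484


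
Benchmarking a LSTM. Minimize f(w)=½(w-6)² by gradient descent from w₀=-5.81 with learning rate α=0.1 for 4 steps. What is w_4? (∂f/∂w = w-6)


step 1: grad = -5.81-6 = -11.81; w = -5.81 - 0.1·(-11.81) = -4.629
step 2: grad = -4.629-6 = -10.629; w = -4.629 - 0.1·(-10.629) = -3.5661
step 3: grad = -3.5661-6 = -9.5661; w = -3.5661 - 0.1·(-9.5661) = -2.60949
step 4: grad = -2.60949-6 = -8.60949; w = -2.60949 - 0.1·(-8.60949) = -1.748541

-1.748541


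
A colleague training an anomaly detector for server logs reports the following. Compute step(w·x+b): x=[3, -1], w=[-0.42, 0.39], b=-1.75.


z = (3)·(-0.42) + (-1)·(0.39) - 1.75
  = -3.4
step(z) = 0 (z<0)

0


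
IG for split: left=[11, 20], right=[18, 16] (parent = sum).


Parent = [29, 36], H_parent = 0.9916
H_left = 0.9383 (n=31), H_right = 0.9975 (n=34)
H_children = (31/65)·0.9383 + (34/65)·0.9975 = 0.9693
IG = 0.9916 - 0.9693 = 0.0223

0.0223


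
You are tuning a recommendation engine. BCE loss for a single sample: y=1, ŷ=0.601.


BCE = -[y·ln(p) + (1-y)·ln(1-p)]
= -1·ln(0.601) - 0
= -ln(0.601) = 0.5092

0.5092


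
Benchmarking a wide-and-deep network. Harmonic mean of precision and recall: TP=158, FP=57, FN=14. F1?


Precision = 158/215 = 0.7349
Recall = 158/172 = 0.9186
F1 = 2·P·R/(P+R) = 2·TP/(2·TP+FP+FN) = 316/(316+57+14) = 316/387 = 0.8165

0.8165


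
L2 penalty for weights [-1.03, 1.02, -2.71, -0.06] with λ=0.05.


‖w‖₂² = (-1.03)² + (1.02)² + (-2.71)² + (-0.06)²
     = 1.0609 + 1.0404 + 7.3441 + 0.0036
     = 9.449
λ·‖w‖₂² = 0.05·9.449 = 0.47245

0.47245


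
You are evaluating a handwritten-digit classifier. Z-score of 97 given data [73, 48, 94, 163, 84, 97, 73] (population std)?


μ = 90.2857, σ = 33.3197
z = (97 - 90.2857)/33.3197 = 0.2015

0.2015


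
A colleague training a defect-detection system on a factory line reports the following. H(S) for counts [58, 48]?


Probabilities: [58/106, 48/106] ≈ [0.5472, 0.4528]
H = -((58/106)·log₂(58/106) + (48/106)·log₂(48/106))
  = 0.9936 bits

0.9936 bits


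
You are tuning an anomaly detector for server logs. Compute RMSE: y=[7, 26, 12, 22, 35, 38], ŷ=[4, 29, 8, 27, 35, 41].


MSE = 68/6 = 11.3333
RMSE = √(68/6) = 3.3665

3.3665


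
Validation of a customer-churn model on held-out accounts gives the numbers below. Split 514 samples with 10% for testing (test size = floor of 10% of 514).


Test = ⌊514·10/100⌋ = 51
Train = 514 - 51 = 463

Train: 463, Test: 51


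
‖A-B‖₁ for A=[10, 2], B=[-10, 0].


d = |10+ 10| + |2-0|
  = 20 + 2
  = 22

22


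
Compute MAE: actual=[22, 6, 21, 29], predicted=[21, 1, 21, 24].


Absolute errors: |22-21|=1, |6-1|=5, |21-21|=0, |29-24|=5
Sum = 11
MAE = 11/4 = 11/4

11/4


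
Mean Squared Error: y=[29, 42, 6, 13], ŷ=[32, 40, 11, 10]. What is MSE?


Squared errors: (29-32)²=9, (42-40)²=4, (6-11)²=25, (13-10)²=9
Sum = 47
MSE = 47/4 = 47/4

47/4


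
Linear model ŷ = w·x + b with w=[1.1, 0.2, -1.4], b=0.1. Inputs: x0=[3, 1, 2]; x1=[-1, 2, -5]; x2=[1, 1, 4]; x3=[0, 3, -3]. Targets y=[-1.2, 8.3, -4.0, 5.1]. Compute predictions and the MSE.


ŷ0 = (1.1)·(3) + (0.2)·(1) + (-1.4)·(2) + 0.1 = 0.8
ŷ1 = (1.1)·(-1) + (0.2)·(2) + (-1.4)·(-5) + 0.1 = 6.4
ŷ2 = (1.1)·(1) + (0.2)·(1) + (-1.4)·(4) + 0.1 = -4.2
ŷ3 = (1.1)·(0) + (0.2)·(3) + (-1.4)·(-3) + 0.1 = 4.9
errors² = [4.0, 3.61, 0.04, 0.04]
MSE = 7.6900/4 = 1.9225

1.9225


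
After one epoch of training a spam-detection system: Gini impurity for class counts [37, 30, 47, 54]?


Probabilities: [37/168, 30/168, 47/168, 54/168] ≈ [0.2202, 0.1786, 0.2798, 0.3214]
Σpᵢ² = (1369 + 900 + 2209 + 2916)/168² = 7394/28224
Gini = 1 - Σpᵢ² = 1 - 7394/28224 = 0.738

0.738


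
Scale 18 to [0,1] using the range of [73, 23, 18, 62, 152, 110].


min=18, max=152
(18-18)/(152-18) = 0/134 = 0.0

0.0


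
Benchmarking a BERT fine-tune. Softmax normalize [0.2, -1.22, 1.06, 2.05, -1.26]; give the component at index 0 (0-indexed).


Exponentials: e^0.2=1.2214, e^-1.22=0.2952, e^1.06=2.8864, e^2.05=7.7679, e^-1.26=0.2837
Sum = 12.4546
Softmax = [0.0981, 0.0237, 0.2318, 0.6237, 0.0228]
p[0] = 1.2214/12.4546 = 0.0981

0.0981


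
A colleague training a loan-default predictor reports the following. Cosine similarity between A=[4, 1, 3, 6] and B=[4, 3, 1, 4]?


A·B = 4·4 + 1·3 + 3·1 + 6·4 = 46
‖A‖ = √62 = 7.874, ‖B‖ = √42 = 6.4807
cos = 46/(√62·√42) = 46/√2604 = 0.9014

0.9014


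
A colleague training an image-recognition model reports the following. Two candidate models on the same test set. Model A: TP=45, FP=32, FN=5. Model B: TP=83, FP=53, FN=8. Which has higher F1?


Model A: P=45/77=0.5844, R=45/50=0.9, F1=2PR/(P+R)=2TP/(2TP+FP+FN)=90/127=0.7087
Model B: P=83/136=0.6103, R=83/91=0.9121, F1=2PR/(P+R)=2TP/(2TP+FP+FN)=166/227=0.7313
0.7087 < 0.7313 → Model B

Model B


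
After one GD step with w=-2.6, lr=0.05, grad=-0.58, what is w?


w_new = w - α·∇
= -2.6 - 0.05·-0.58
= -2.6 + 0.029
= -2.571

-2.571


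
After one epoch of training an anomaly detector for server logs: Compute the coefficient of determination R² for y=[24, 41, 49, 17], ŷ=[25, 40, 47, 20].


ȳ = 32.75
SS_res = Σ(y-ŷ)² = 15
SS_tot = Σ(y-ȳ)² = 656.75
R² = 1 - SS_res/SS_tot = 1 - 0.0228 = 0.9772

0.9772


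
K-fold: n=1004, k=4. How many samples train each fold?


Fold size = 1004/4 = 251
Training per fold = 1004 - 251 = 753

753


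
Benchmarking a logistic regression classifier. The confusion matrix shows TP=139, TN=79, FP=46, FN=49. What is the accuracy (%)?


Accuracy = (TP+TN)/(TP+TN+FP+FN)
= (139+79)/(313)
= 218/313 = 69.65%

69.65%


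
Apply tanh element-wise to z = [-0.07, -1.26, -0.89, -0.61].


tanh(-0.07) = -0.0699
tanh(-1.26) = -0.8511
tanh(-0.89) = -0.7114
tanh(-0.61) = -0.5441
result = [-0.0699, -0.8511, -0.7114, -0.5441]

[-0.0699, -0.8511, -0.7114, -0.5441]


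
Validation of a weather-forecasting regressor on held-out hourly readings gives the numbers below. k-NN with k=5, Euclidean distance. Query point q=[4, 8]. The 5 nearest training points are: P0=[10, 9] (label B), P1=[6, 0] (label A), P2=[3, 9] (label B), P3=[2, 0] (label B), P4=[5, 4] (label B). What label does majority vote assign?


d(q,P0) = 6.0828  (label B)
d(q,P1) = 8.2462  (label A)
d(q,P2) = 1.4142  (label B)
d(q,P3) = 8.2462  (label B)
d(q,P4) = 4.1231  (label B)
Votes: A=1, B=4
Majority → B

B


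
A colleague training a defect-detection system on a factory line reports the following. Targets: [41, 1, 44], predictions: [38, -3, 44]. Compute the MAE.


Absolute errors: |41-38|=3, |1+ 3|=4, |44-44|=0
Sum = 7
MAE = 7/3 = 7/3

7/3


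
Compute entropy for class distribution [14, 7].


Probabilities: [14/21, 7/21] ≈ [0.6667, 0.3333]
H = -((14/21)·log₂(14/21) + (7/21)·log₂(7/21))
  = 0.9183 bits

0.9183 bits


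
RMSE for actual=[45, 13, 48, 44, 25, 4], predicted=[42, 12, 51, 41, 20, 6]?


MSE = 57/6 = 9.5
RMSE = √(57/6) = 3.0822

3.0822


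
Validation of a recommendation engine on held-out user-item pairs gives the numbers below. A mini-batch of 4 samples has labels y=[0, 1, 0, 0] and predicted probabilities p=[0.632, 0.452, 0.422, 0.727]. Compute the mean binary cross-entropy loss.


L[0] = -ln(1-0.632) = -ln(0.368) = 0.9997
L[1] = -ln(0.452) = 0.7941
L[2] = -ln(1-0.422) = -ln(0.578) = 0.5482
L[3] = -ln(1-0.727) = -ln(0.273) = 1.2983
mean = (0.9997 + 0.7941 + 0.5482 + 1.2983)/4 = 0.9101

0.9101


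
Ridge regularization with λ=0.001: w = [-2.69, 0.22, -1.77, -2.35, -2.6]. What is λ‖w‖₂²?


‖w‖₂² = (-2.69)² + (0.22)² + (-1.77)² + (-2.35)² + (-2.6)²
     = 7.2361 + 0.0484 + 3.1329 + 5.5225 + 6.76
     = 22.6999
λ·‖w‖₂² = 0.001·22.6999 = 0.0227

0.0227


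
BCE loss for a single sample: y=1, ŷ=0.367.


BCE = -[y·ln(p) + (1-y)·ln(1-p)]
= -1·ln(0.367) - 0
= -ln(0.367) = 1.0024

1.0024


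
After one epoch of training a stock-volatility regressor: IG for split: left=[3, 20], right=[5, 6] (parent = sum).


Parent = [8, 26], H_parent = 0.7871
H_left = 0.5586 (n=23), H_right = 0.994 (n=11)
H_children = (23/34)·0.5586 + (11/34)·0.994 = 0.6995
IG = 0.7871 - 0.6995 = 0.0876

0.0876


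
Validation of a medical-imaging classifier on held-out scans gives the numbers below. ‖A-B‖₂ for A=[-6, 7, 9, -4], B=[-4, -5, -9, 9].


d = √((-6+ 4)² + (7+ 5)² + (9+ 9)² + (-4-9)²)
  = √(4 + 144 + 324 + 169)
  = √641 = 25.318

25.318


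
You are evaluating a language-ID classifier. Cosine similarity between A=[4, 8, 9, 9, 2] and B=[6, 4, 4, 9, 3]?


A·B = 4·6 + 8·4 + 9·4 + 9·9 + 2·3 = 179
‖A‖ = √246 = 15.6844, ‖B‖ = √158 = 12.5698
cos = 179/(√246·√158) = 179/√38868 = 0.9079

0.9079


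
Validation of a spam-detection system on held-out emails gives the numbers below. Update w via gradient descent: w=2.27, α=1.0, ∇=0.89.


w_new = w - α·∇
= 2.27 - 1.0·0.89
= 2.27 - 0.89
= 1.38

1.38


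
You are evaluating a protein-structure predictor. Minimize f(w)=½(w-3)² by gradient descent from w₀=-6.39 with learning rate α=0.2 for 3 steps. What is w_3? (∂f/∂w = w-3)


step 1: grad = -6.39-3 = -9.39; w = -6.39 - 0.2·(-9.39) = -4.512
step 2: grad = -4.512-3 = -7.512; w = -4.512 - 0.2·(-7.512) = -3.0096
step 3: grad = -3.0096-3 = -6.0096; w = -3.0096 - 0.2·(-6.0096) = -1.80768

-1.80768


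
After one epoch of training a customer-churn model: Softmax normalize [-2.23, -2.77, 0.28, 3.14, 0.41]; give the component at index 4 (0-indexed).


Exponentials: e^-2.23=0.1075, e^-2.77=0.0627, e^0.28=1.3231, e^3.14=23.1039, e^0.41=1.5068
Sum = 26.104
Softmax = [0.0041, 0.0024, 0.0507, 0.8851, 0.0577]
p[4] = 1.5068/26.104 = 0.0577

0.0577


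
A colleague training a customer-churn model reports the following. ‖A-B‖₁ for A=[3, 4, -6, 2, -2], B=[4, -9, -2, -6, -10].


d = |3-4| + |4+ 9| + |-6+ 2| + |2+ 6| + |-2+ 10|
  = 1 + 13 + 4 + 8 + 8
  = 34

34


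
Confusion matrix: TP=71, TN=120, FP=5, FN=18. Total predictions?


Total = TP + TN + FP + FN
= 71 + 120 + 5 + 18
= 214
(Predicted positive: 76, predicted negative: 138)

214


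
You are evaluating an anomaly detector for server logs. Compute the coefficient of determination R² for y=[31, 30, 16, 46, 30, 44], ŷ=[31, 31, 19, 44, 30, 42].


ȳ = 32.8333
SS_res = Σ(y-ŷ)² = 18
SS_tot = Σ(y-ȳ)² = 600.83
R² = 1 - SS_res/SS_tot = 1 - 0.03 = 0.97

0.97


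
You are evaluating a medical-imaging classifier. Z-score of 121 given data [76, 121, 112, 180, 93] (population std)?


μ = 116.4, σ = 35.3983
z = (121 - 116.4)/35.3983 = 0.1299

0.1299


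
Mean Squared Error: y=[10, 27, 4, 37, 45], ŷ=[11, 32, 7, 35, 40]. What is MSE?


Squared errors: (10-11)²=1, (27-32)²=25, (4-7)²=9, (37-35)²=4, (45-40)²=25
Sum = 64
MSE = 64/5 = 64/5

64/5
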